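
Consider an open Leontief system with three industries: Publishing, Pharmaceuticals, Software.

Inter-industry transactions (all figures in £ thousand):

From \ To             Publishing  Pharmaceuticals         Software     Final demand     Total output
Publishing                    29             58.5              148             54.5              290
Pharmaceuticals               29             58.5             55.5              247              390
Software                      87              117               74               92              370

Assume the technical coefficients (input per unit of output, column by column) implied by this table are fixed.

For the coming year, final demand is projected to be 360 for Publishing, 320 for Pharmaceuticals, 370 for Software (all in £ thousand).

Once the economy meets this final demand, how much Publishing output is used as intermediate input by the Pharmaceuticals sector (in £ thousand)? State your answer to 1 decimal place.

z_12 = 103.2

Technical coefficients a_ij = z_ij / X_j:
  a_11 = 29/290 = 0.10, a_21 = 29/290 = 0.10, a_31 = 87/290 = 0.30
  a_12 = 58.5/390 = 0.15, a_22 = 58.5/390 = 0.15, a_32 = 117/390 = 0.30
  a_13 = 148/370 = 0.40, a_23 = 55.5/370 = 0.15, a_33 = 74/370 = 0.20
I − A =
  [   0.90    -0.15    -0.40]
  [  -0.10     0.85    -0.15]
  [  -0.30    -0.30     0.80]
Cofactors of I−A, C_ij = (−1)^(i+j)·(minor ij) (rows/columns in the sector order above):
  C_11 = (0.85)(0.80) − (-0.15)(-0.30) = 0.6350
  C_12 = −[(-0.10)(0.80) − (-0.15)(-0.30)] = 0.1250
  C_13 = (-0.10)(-0.30) − (0.85)(-0.30) = 0.2850
  C_21 = −[(-0.15)(0.80) − (-0.40)(-0.30)] = 0.2400
  C_22 = (0.90)(0.80) − (-0.40)(-0.30) = 0.6000
  C_23 = −[(0.90)(-0.30) − (-0.15)(-0.30)] = 0.3150
  C_31 = (-0.15)(-0.15) − (-0.40)(0.85) = 0.3625
  C_32 = −[(0.90)(-0.15) − (-0.40)(-0.10)] = 0.1750
  C_33 = (0.90)(0.85) − (-0.15)(-0.10) = 0.7500
det(I−A) = Σ_j (I−A)_1j·C_1j = (0.90)(0.6350) + (-0.15)(0.1250) + (-0.40)(0.2850) = 0.43875
adj(I−A) = Cᵀ =
  [ 0.6350   0.2400   0.3625]
  [ 0.1250   0.6000   0.1750]
  [ 0.2850   0.3150   0.7500]
(I − A)⁻¹ = adj(I−A) / det(I−A) ≈
  [   1.4473     0.5470     0.8262]
  [   0.2849     1.3675     0.3989]
  [   0.6496     0.7179     1.7094]
First solve x = (I − A)⁻¹ d = adj(I−A)·d / det(I−A); in particular x_2 = (0.1250·360 + 0.6000·320 + 0.1750·370) / 0.43875 = 301.75 / 0.43875 ≈ 687.749.
Intermediate flow from 1 to 2: z_12 = a_12 · x_2 = 0.15 × 301.75 / 0.43875 = 45.2625 / 0.43875 ≈ 103.2.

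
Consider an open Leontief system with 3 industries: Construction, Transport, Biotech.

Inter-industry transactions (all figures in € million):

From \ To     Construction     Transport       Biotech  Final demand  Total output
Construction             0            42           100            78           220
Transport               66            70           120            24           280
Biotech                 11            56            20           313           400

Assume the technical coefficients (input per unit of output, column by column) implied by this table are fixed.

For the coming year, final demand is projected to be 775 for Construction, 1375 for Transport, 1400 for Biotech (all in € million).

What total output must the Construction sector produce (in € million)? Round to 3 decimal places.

x_1 = 1879.314

Technical coefficients a_ij = z_ij / X_j:
  a_11 = 0/220 = 0.00, a_21 = 66/220 = 0.30, a_31 = 11/220 = 0.05
  a_12 = 42/280 = 0.15, a_22 = 70/280 = 0.25, a_32 = 56/280 = 0.20
  a_13 = 100/400 = 0.25, a_23 = 120/400 = 0.30, a_33 = 20/400 = 0.05
I − A =
  [   1.00    -0.15    -0.25]
  [  -0.30     0.75    -0.30]
  [  -0.05    -0.20     0.95]
Cofactors of I−A, C_ij = (−1)^(i+j)·(minor ij) (rows/columns in the sector order above):
  C_11 = (0.75)(0.95) − (-0.30)(-0.20) = 0.6525
  C_12 = −[(-0.30)(0.95) − (-0.30)(-0.05)] = 0.3000
  C_13 = (-0.30)(-0.20) − (0.75)(-0.05) = 0.0975
  C_21 = −[(-0.15)(0.95) − (-0.25)(-0.20)] = 0.1925
  C_22 = (1.00)(0.95) − (-0.25)(-0.05) = 0.9375
  C_23 = −[(1.00)(-0.20) − (-0.15)(-0.05)] = 0.2075
  C_31 = (-0.15)(-0.30) − (-0.25)(0.75) = 0.2325
  C_32 = −[(1.00)(-0.30) − (-0.25)(-0.30)] = 0.3750
  C_33 = (1.00)(0.75) − (-0.15)(-0.30) = 0.7050
det(I−A) = Σ_j (I−A)_1j·C_1j = (1.00)(0.6525) + (-0.15)(0.3000) + (-0.25)(0.0975) = 0.583125
adj(I−A) = Cᵀ =
  [ 0.6525   0.1925   0.2325]
  [ 0.3000   0.9375   0.3750]
  [ 0.0975   0.2075   0.7050]
(I − A)⁻¹ = adj(I−A) / det(I−A) ≈
  [   1.1190     0.3301     0.3987]
  [   0.5145     1.6077     0.6431]
  [   0.1672     0.3558     1.2090]
x = (I − A)⁻¹ d = adj(I−A)·d / det(I−A), with det(I−A) = 0.583125:
  x_1 = (0.6525·775 + 0.1925·1375 + 0.2325·1400) / 0.583125 = 1095.875 / 0.583125 ≈ 1879.314
  x_2 = (0.3000·775 + 0.9375·1375 + 0.3750·1400) / 0.583125 = 2046.5625 / 0.583125 ≈ 3509.646
  x_3 = (0.0975·775 + 0.2075·1375 + 0.7050·1400) / 0.583125 = 1347.875 / 0.583125 ≈ 2311.468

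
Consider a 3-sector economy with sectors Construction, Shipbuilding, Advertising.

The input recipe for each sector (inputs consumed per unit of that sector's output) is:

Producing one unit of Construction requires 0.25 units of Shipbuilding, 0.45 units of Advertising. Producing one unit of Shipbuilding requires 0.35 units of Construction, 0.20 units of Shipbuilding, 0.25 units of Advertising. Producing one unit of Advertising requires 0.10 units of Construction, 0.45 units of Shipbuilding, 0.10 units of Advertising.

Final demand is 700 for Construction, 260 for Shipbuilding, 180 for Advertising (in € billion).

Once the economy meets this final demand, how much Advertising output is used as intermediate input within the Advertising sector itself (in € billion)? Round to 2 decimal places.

z_33 = 127.51

I − A =
  [   1.00    -0.35    -0.10]
  [  -0.25     0.80    -0.45]
  [  -0.45    -0.25     0.90]
Cofactors of I−A, C_ij = (−1)^(i+j)·(minor ij) (rows/columns in the sector order above):
  C_11 = (0.80)(0.90) − (-0.45)(-0.25) = 0.6075
  C_12 = −[(-0.25)(0.90) − (-0.45)(-0.45)] = 0.4275
  C_13 = (-0.25)(-0.25) − (0.80)(-0.45) = 0.4225
  C_21 = −[(-0.35)(0.90) − (-0.10)(-0.25)] = 0.3400
  C_22 = (1.00)(0.90) − (-0.10)(-0.45) = 0.8550
  C_23 = −[(1.00)(-0.25) − (-0.35)(-0.45)] = 0.4075
  C_31 = (-0.35)(-0.45) − (-0.10)(0.80) = 0.2375
  C_32 = −[(1.00)(-0.45) − (-0.10)(-0.25)] = 0.4750
  C_33 = (1.00)(0.80) − (-0.35)(-0.25) = 0.7125
det(I−A) = Σ_j (I−A)_1j·C_1j = (1.00)(0.6075) + (-0.35)(0.4275) + (-0.10)(0.4225) = 0.415625
adj(I−A) = Cᵀ =
  [ 0.6075   0.3400   0.2375]
  [ 0.4275   0.8550   0.4750]
  [ 0.4225   0.4075   0.7125]
(I − A)⁻¹ = adj(I−A) / det(I−A) ≈
  [   1.4617     0.8180     0.5714]
  [   1.0286     2.0571     1.1429]
  [   1.0165     0.9805     1.7143]
First solve x = (I − A)⁻¹ d = adj(I−A)·d / det(I−A); in particular x_3 = (0.4225·700 + 0.4075·260 + 0.7125·180) / 0.415625 = 529.95 / 0.415625 ≈ 1275.0677.
Intermediate flow from 3 to 3: z_33 = a_33 · x_3 = 0.10 × 529.95 / 0.415625 = 52.995 / 0.415625 ≈ 127.51.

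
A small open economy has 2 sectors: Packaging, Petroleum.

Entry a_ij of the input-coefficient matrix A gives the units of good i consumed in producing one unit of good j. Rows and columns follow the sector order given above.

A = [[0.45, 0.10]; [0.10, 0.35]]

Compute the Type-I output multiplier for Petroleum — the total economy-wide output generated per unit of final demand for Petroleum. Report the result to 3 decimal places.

I − A =
  [   0.55    -0.10]
  [  -0.10     0.65]
det(I−A) = (0.55)(0.65) − (-0.10)(-0.10) = 0.3475
adj(I−A) = [[0.65, 0.10], [0.10, 0.55]]
(I − A)⁻¹ = adj(I−A) / det(I−A) ≈
  [   1.8705     0.2878]
  [   0.2878     1.5827]
The output multiplier for sector j is the column-j sum of the Leontief inverse (I − A)⁻¹ = adj(I−A) / det(I−A).
Column 2 of adj(I−A): (0.10, 0.55); det(I−A) = 0.3475.
m_2 = (0.10 + 0.55) / 0.3475 = 0.65 / 0.3475 ≈ 1.871.

m_2 = 1.871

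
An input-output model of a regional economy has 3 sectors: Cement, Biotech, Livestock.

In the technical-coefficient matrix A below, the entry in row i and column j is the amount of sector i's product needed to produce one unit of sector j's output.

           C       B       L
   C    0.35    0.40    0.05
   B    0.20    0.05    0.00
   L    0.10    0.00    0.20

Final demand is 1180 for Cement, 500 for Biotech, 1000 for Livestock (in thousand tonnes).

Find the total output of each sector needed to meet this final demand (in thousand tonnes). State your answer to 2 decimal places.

I − A =
  [   0.65    -0.40    -0.05]
  [  -0.20     0.95     0.00]
  [  -0.10     0.00     0.80]
Cofactors of I−A, C_ij = (−1)^(i+j)·(minor ij) (rows/columns in the sector order above):
  C_11 = (0.95)(0.80) − (0.00)(0.00) = 0.7600
  C_12 = −[(-0.20)(0.80) − (0.00)(-0.10)] = 0.1600
  C_13 = (-0.20)(0.00) − (0.95)(-0.10) = 0.0950
  C_21 = −[(-0.40)(0.80) − (-0.05)(0.00)] = 0.3200
  C_22 = (0.65)(0.80) − (-0.05)(-0.10) = 0.5150
  C_23 = −[(0.65)(0.00) − (-0.40)(-0.10)] = 0.0400
  C_31 = (-0.40)(0.00) − (-0.05)(0.95) = 0.0475
  C_32 = −[(0.65)(0.00) − (-0.05)(-0.20)] = 0.0100
  C_33 = (0.65)(0.95) − (-0.40)(-0.20) = 0.5375
det(I−A) = Σ_j (I−A)_1j·C_1j = (0.65)(0.7600) + (-0.40)(0.1600) + (-0.05)(0.0950) = 0.42525
adj(I−A) = Cᵀ =
  [ 0.7600   0.3200   0.0475]
  [ 0.1600   0.5150   0.0100]
  [ 0.0950   0.0400   0.5375]
(I − A)⁻¹ = adj(I−A) / det(I−A) ≈
  [   1.7872     0.7525     0.1117]
  [   0.3762     1.2111     0.0235]
  [   0.2234     0.0941     1.2640]
x = (I − A)⁻¹ d = adj(I−A)·d / det(I−A), with det(I−A) = 0.42525:
  x_C = (0.7600·1180 + 0.3200·500 + 0.0475·1000) / 0.42525 = 1104.30 / 0.42525 ≈ 2596.83
  x_B = (0.1600·1180 + 0.5150·500 + 0.0100·1000) / 0.42525 = 456.30 / 0.42525 ≈ 1073.02
  x_L = (0.0950·1180 + 0.0400·500 + 0.5375·1000) / 0.42525 = 669.60 / 0.42525 ≈ 1574.60

x_C = 2596.83, x_B = 1073.02, x_L = 1574.60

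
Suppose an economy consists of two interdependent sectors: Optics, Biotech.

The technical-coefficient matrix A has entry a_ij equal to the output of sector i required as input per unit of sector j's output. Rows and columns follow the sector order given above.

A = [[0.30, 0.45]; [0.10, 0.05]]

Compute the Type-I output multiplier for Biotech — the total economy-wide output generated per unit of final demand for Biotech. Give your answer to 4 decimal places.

m_B = 1.8548

I − A =
  [   0.70    -0.45]
  [  -0.10     0.95]
det(I−A) = (0.70)(0.95) − (-0.45)(-0.10) = 0.6200
adj(I−A) = [[0.95, 0.45], [0.10, 0.70]]
(I − A)⁻¹ = adj(I−A) / det(I−A) ≈
  [   1.53226     0.72581]
  [   0.16129     1.12903]
The output multiplier for sector j is the column-j sum of the Leontief inverse (I − A)⁻¹ = adj(I−A) / det(I−A).
Column B of adj(I−A): (0.45, 0.70); det(I−A) = 0.6200.
m_B = (0.45 + 0.70) / 0.6200 = 1.15 / 0.6200 ≈ 1.8548.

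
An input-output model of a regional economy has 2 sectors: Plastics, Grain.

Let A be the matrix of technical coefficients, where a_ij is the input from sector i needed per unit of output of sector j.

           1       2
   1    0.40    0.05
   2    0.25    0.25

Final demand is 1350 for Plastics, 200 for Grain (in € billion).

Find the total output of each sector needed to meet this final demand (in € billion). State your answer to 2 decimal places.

x_1 = 2337.14, x_2 = 1045.71

I − A =
  [   0.60    -0.05]
  [  -0.25     0.75]
det(I−A) = (0.60)(0.75) − (-0.05)(-0.25) = 0.4375
adj(I−A) = [[0.75, 0.05], [0.25, 0.60]]
(I − A)⁻¹ = adj(I−A) / det(I−A) ≈
  [   1.7143     0.1143]
  [   0.5714     1.3714]
x = (I − A)⁻¹ d = adj(I−A)·d / det(I−A), with det(I−A) = 0.4375:
  x_1 = (0.75·1350 + 0.05·200) / 0.4375 = 1022.50 / 0.4375 ≈ 2337.14
  x_2 = (0.25·1350 + 0.60·200) / 0.4375 = 457.50 / 0.4375 ≈ 1045.71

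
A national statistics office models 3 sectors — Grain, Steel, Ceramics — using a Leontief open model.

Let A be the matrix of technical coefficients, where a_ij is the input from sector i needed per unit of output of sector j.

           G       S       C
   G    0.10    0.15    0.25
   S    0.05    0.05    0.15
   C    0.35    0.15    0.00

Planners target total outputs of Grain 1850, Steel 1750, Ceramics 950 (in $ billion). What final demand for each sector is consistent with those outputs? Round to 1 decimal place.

I − A =
  [   0.90    -0.15    -0.25]
  [  -0.05     0.95    -0.15]
  [  -0.35    -0.15     1.00]
d = (I − A) x:
  d_G = (+0.90)·1850 + (-0.15)·1750 + (-0.25)·950 = 1165.0
  d_S = (-0.05)·1850 + (+0.95)·1750 + (-0.15)·950 = 1427.5
  d_C = (-0.35)·1850 + (-0.15)·1750 + (+1.00)·950 = 40.0

d_G = 1165.0, d_S = 1427.5, d_C = 40.0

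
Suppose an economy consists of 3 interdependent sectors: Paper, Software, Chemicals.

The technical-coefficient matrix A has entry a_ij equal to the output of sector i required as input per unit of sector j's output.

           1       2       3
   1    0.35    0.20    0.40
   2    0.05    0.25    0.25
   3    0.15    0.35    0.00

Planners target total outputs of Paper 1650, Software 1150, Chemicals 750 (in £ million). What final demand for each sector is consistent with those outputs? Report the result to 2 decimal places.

d_1 = 542.50, d_2 = 592.50, d_3 = 100.00

I − A =
  [   0.65    -0.20    -0.40]
  [  -0.05     0.75    -0.25]
  [  -0.15    -0.35     1.00]
d = (I − A) x:
  d_1 = (+0.65)·1650 + (-0.20)·1150 + (-0.40)·750 = 542.50
  d_2 = (-0.05)·1650 + (+0.75)·1150 + (-0.25)·750 = 592.50
  d_3 = (-0.15)·1650 + (-0.35)·1150 + (+1.00)·750 = 100.00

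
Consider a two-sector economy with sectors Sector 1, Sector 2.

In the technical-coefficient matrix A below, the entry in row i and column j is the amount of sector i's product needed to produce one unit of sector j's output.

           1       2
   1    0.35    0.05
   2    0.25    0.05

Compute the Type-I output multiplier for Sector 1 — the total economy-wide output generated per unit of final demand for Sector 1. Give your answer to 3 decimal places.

m_1 = 1.983

I − A =
  [   0.65    -0.05]
  [  -0.25     0.95]
det(I−A) = (0.65)(0.95) − (-0.05)(-0.25) = 0.6050
adj(I−A) = [[0.95, 0.05], [0.25, 0.65]]
(I − A)⁻¹ = adj(I−A) / det(I−A) ≈
  [   1.5702     0.0826]
  [   0.4132     1.0744]
The output multiplier for sector j is the column-j sum of the Leontief inverse (I − A)⁻¹ = adj(I−A) / det(I−A).
Column 1 of adj(I−A): (0.95, 0.25); det(I−A) = 0.6050.
m_1 = (0.95 + 0.25) / 0.6050 = 1.20 / 0.6050 ≈ 1.983.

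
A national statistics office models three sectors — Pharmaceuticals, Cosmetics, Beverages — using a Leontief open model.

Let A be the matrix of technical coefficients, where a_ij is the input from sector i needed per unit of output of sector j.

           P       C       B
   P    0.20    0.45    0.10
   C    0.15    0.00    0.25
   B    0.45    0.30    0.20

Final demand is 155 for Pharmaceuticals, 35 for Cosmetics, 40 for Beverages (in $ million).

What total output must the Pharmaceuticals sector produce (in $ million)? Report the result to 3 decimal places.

x_P = 315.879

I − A =
  [   0.80    -0.45    -0.10]
  [  -0.15     1.00    -0.25]
  [  -0.45    -0.30     0.80]
Cofactors of I−A, C_ij = (−1)^(i+j)·(minor ij) (rows/columns in the sector order above):
  C_11 = (1.00)(0.80) − (-0.25)(-0.30) = 0.7250
  C_12 = −[(-0.15)(0.80) − (-0.25)(-0.45)] = 0.2325
  C_13 = (-0.15)(-0.30) − (1.00)(-0.45) = 0.4950
  C_21 = −[(-0.45)(0.80) − (-0.10)(-0.30)] = 0.3900
  C_22 = (0.80)(0.80) − (-0.10)(-0.45) = 0.5950
  C_23 = −[(0.80)(-0.30) − (-0.45)(-0.45)] = 0.4425
  C_31 = (-0.45)(-0.25) − (-0.10)(1.00) = 0.2125
  C_32 = −[(0.80)(-0.25) − (-0.10)(-0.15)] = 0.2150
  C_33 = (0.80)(1.00) − (-0.45)(-0.15) = 0.7325
det(I−A) = Σ_j (I−A)_1j·C_1j = (0.80)(0.7250) + (-0.45)(0.2325) + (-0.10)(0.4950) = 0.425875
adj(I−A) = Cᵀ =
  [ 0.7250   0.3900   0.2125]
  [ 0.2325   0.5950   0.2150]
  [ 0.4950   0.4425   0.7325]
(I − A)⁻¹ = adj(I−A) / det(I−A) ≈
  [   1.7024     0.9158     0.4990]
  [   0.5459     1.3971     0.5048]
  [   1.1623     1.0390     1.7200]
x = (I − A)⁻¹ d = adj(I−A)·d / det(I−A), with det(I−A) = 0.425875:
  x_P = (0.7250·155 + 0.3900·35 + 0.2125·40) / 0.425875 = 134.525 / 0.425875 ≈ 315.879
  x_C = (0.2325·155 + 0.5950·35 + 0.2150·40) / 0.425875 = 65.4625 / 0.425875 ≈ 153.713
  x_B = (0.4950·155 + 0.4425·35 + 0.7325·40) / 0.425875 = 121.5125 / 0.425875 ≈ 285.324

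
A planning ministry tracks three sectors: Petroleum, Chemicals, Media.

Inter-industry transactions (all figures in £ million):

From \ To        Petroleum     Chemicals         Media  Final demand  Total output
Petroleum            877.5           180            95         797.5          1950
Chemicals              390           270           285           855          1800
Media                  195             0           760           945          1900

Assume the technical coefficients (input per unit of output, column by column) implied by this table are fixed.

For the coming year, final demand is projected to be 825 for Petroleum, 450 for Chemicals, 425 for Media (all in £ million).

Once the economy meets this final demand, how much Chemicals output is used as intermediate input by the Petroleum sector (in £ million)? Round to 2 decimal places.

Technical coefficients a_ij = z_ij / X_j:
  a_PP = 877.5/1950 = 0.45, a_CP = 390/1950 = 0.20, a_MP = 195/1950 = 0.10
  a_PC = 180/1800 = 0.10, a_CC = 270/1800 = 0.15, a_MC = 0/1800 = 0.00
  a_PM = 95/1900 = 0.05, a_CM = 285/1900 = 0.15, a_MM = 760/1900 = 0.40
I − A =
  [   0.55    -0.10    -0.05]
  [  -0.20     0.85    -0.15]
  [  -0.10     0.00     0.60]
Cofactors of I−A, C_ij = (−1)^(i+j)·(minor ij) (rows/columns in the sector order above):
  C_11 = (0.85)(0.60) − (-0.15)(0.00) = 0.5100
  C_12 = −[(-0.20)(0.60) − (-0.15)(-0.10)] = 0.1350
  C_13 = (-0.20)(0.00) − (0.85)(-0.10) = 0.0850
  C_21 = −[(-0.10)(0.60) − (-0.05)(0.00)] = 0.0600
  C_22 = (0.55)(0.60) − (-0.05)(-0.10) = 0.3250
  C_23 = −[(0.55)(0.00) − (-0.10)(-0.10)] = 0.0100
  C_31 = (-0.10)(-0.15) − (-0.05)(0.85) = 0.0575
  C_32 = −[(0.55)(-0.15) − (-0.05)(-0.20)] = 0.0925
  C_33 = (0.55)(0.85) − (-0.10)(-0.20) = 0.4475
det(I−A) = Σ_j (I−A)_1j·C_1j = (0.55)(0.5100) + (-0.10)(0.1350) + (-0.05)(0.0850) = 0.26275
adj(I−A) = Cᵀ =
  [ 0.5100   0.0600   0.0575]
  [ 0.1350   0.3250   0.0925]
  [ 0.0850   0.0100   0.4475]
(I − A)⁻¹ = adj(I−A) / det(I−A) ≈
  [   1.9410     0.2284     0.2188]
  [   0.5138     1.2369     0.3520]
  [   0.3235     0.0381     1.7031]
First solve x = (I − A)⁻¹ d = adj(I−A)·d / det(I−A); in particular x_P = (0.5100·825 + 0.0600·450 + 0.0575·425) / 0.26275 = 472.1875 / 0.26275 ≈ 1797.0980.
Intermediate flow from C to P: z_CP = a_CP · x_P = 0.20 × 472.1875 / 0.26275 = 94.4375 / 0.26275 ≈ 359.42.

z_CP = 359.42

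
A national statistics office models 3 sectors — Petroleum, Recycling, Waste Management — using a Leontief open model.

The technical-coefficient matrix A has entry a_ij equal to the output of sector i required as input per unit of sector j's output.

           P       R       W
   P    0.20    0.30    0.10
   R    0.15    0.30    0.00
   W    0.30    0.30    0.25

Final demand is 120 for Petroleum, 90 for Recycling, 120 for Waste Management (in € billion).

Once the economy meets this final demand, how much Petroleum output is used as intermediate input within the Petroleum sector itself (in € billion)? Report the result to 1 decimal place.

z_PP = 52.3

I − A =
  [   0.80    -0.30    -0.10]
  [  -0.15     0.70     0.00]
  [  -0.30    -0.30     0.75]
Cofactors of I−A, C_ij = (−1)^(i+j)·(minor ij) (rows/columns in the sector order above):
  C_11 = (0.70)(0.75) − (0.00)(-0.30) = 0.5250
  C_12 = −[(-0.15)(0.75) − (0.00)(-0.30)] = 0.1125
  C_13 = (-0.15)(-0.30) − (0.70)(-0.30) = 0.2550
  C_21 = −[(-0.30)(0.75) − (-0.10)(-0.30)] = 0.2550
  C_22 = (0.80)(0.75) − (-0.10)(-0.30) = 0.5700
  C_23 = −[(0.80)(-0.30) − (-0.30)(-0.30)] = 0.3300
  C_31 = (-0.30)(0.00) − (-0.10)(0.70) = 0.0700
  C_32 = −[(0.80)(0.00) − (-0.10)(-0.15)] = 0.0150
  C_33 = (0.80)(0.70) − (-0.30)(-0.15) = 0.5150
det(I−A) = Σ_j (I−A)_1j·C_1j = (0.80)(0.5250) + (-0.30)(0.1125) + (-0.10)(0.2550) = 0.36075
adj(I−A) = Cᵀ =
  [ 0.5250   0.2550   0.0700]
  [ 0.1125   0.5700   0.0150]
  [ 0.2550   0.3300   0.5150]
(I − A)⁻¹ = adj(I−A) / det(I−A) ≈
  [   1.4553     0.7069     0.1940]
  [   0.3119     1.5800     0.0416]
  [   0.7069     0.9148     1.4276]
First solve x = (I − A)⁻¹ d = adj(I−A)·d / det(I−A); in particular x_P = (0.5250·120 + 0.2550·90 + 0.0700·120) / 0.36075 = 94.35 / 0.36075 ≈ 261.538.
Intermediate flow from P to P: z_PP = a_PP · x_P = 0.20 × 94.35 / 0.36075 = 18.87 / 0.36075 ≈ 52.3.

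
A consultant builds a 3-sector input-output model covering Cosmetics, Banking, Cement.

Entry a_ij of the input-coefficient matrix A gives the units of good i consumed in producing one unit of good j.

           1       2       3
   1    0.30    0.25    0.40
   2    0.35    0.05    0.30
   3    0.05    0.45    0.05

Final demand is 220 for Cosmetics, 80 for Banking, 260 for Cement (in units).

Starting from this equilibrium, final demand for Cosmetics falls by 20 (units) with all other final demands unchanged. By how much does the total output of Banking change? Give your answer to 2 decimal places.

Δx_2 = -18.87

I − A =
  [   0.70    -0.25    -0.40]
  [  -0.35     0.95    -0.30]
  [  -0.05    -0.45     0.95]
Cofactors of I−A, C_ij = (−1)^(i+j)·(minor ij) (rows/columns in the sector order above):
  C_11 = (0.95)(0.95) − (-0.30)(-0.45) = 0.7675
  C_12 = −[(-0.35)(0.95) − (-0.30)(-0.05)] = 0.3475
  C_13 = (-0.35)(-0.45) − (0.95)(-0.05) = 0.2050
  C_21 = −[(-0.25)(0.95) − (-0.40)(-0.45)] = 0.4175
  C_22 = (0.70)(0.95) − (-0.40)(-0.05) = 0.6450
  C_23 = −[(0.70)(-0.45) − (-0.25)(-0.05)] = 0.3275
  C_31 = (-0.25)(-0.30) − (-0.40)(0.95) = 0.4550
  C_32 = −[(0.70)(-0.30) − (-0.40)(-0.35)] = 0.3500
  C_33 = (0.70)(0.95) − (-0.25)(-0.35) = 0.5775
det(I−A) = Σ_j (I−A)_1j·C_1j = (0.70)(0.7675) + (-0.25)(0.3475) + (-0.40)(0.2050) = 0.368375
adj(I−A) = Cᵀ =
  [ 0.7675   0.4175   0.4550]
  [ 0.3475   0.6450   0.3500]
  [ 0.2050   0.3275   0.5775]
(I − A)⁻¹ = adj(I−A) / det(I−A) ≈
  [   2.0835     1.1334     1.2352]
  [   0.9433     1.7509     0.9501]
  [   0.5565     0.8890     1.5677]
Δx = (I − A)⁻¹ Δd with Δd having -20 in the Cosmetics component and 0 elsewhere.
So Δx_2 = L_21 · (-20), where L_21 = adj(I−A)_21 / det(I−A) = 0.3475 / 0.368375.
Δx_2 = 0.3475 × (-20) / 0.368375 = -6.95 / 0.368375 ≈ -18.87.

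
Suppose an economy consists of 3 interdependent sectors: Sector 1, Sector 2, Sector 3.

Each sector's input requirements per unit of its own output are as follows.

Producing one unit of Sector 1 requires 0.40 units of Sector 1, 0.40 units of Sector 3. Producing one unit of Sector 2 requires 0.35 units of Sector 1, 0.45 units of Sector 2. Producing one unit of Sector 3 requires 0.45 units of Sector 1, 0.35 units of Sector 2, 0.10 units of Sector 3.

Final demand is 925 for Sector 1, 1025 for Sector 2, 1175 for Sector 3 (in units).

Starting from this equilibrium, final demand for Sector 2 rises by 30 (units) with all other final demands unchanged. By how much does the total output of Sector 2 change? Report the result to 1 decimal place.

I − A =
  [   0.60    -0.35    -0.45]
  [   0.00     0.55    -0.35]
  [  -0.40     0.00     0.90]
Cofactors of I−A, C_ij = (−1)^(i+j)·(minor ij) (rows/columns in the sector order above):
  C_11 = (0.55)(0.90) − (-0.35)(0.00) = 0.4950
  C_12 = −[(0.00)(0.90) − (-0.35)(-0.40)] = 0.1400
  C_13 = (0.00)(0.00) − (0.55)(-0.40) = 0.2200
  C_21 = −[(-0.35)(0.90) − (-0.45)(0.00)] = 0.3150
  C_22 = (0.60)(0.90) − (-0.45)(-0.40) = 0.3600
  C_23 = −[(0.60)(0.00) − (-0.35)(-0.40)] = 0.1400
  C_31 = (-0.35)(-0.35) − (-0.45)(0.55) = 0.3700
  C_32 = −[(0.60)(-0.35) − (-0.45)(0.00)] = 0.2100
  C_33 = (0.60)(0.55) − (-0.35)(0.00) = 0.3300
det(I−A) = Σ_j (I−A)_1j·C_1j = (0.60)(0.4950) + (-0.35)(0.1400) + (-0.45)(0.2200) = 0.1490
adj(I−A) = Cᵀ =
  [ 0.4950   0.3150   0.3700]
  [ 0.1400   0.3600   0.2100]
  [ 0.2200   0.1400   0.3300]
(I − A)⁻¹ = adj(I−A) / det(I−A) ≈
  [   3.3221     2.1141     2.4832]
  [   0.9396     2.4161     1.4094]
  [   1.4765     0.9396     2.2148]
Δx = (I − A)⁻¹ Δd with Δd having +30 in the Sector 2 component and 0 elsewhere.
So Δx_2 = L_22 · (+30), where L_22 = adj(I−A)_22 / det(I−A) = 0.3600 / 0.1490.
Δx_2 = 0.3600 × (+30) / 0.1490 = 10.80 / 0.1490 ≈ 72.5.

Δx_2 = 72.5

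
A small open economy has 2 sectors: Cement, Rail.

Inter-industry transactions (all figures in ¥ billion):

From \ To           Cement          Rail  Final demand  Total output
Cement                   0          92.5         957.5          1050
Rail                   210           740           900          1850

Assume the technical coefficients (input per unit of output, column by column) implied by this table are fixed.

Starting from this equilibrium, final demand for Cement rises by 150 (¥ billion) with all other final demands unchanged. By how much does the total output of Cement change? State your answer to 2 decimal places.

Δx_C = 152.54

Technical coefficients a_ij = z_ij / X_j:
  a_CC = 0/1050 = 0.00, a_RC = 210/1050 = 0.20
  a_CR = 92.5/1850 = 0.05, a_RR = 740/1850 = 0.40
I − A =
  [   1.00    -0.05]
  [  -0.20     0.60]
det(I−A) = (1.00)(0.60) − (-0.05)(-0.20) = 0.5900
adj(I−A) = [[0.60, 0.05], [0.20, 1.00]]
(I − A)⁻¹ = adj(I−A) / det(I−A) ≈
  [   1.0169     0.0847]
  [   0.3390     1.6949]
Δx = (I − A)⁻¹ Δd with Δd having +150 in the Cement component and 0 elsewhere.
So Δx_C = L_CC · (+150), where L_CC = adj(I−A)_CC / det(I−A) = 0.60 / 0.5900.
Δx_C = 0.60 × (+150) / 0.5900 = 90.00 / 0.5900 ≈ 152.54.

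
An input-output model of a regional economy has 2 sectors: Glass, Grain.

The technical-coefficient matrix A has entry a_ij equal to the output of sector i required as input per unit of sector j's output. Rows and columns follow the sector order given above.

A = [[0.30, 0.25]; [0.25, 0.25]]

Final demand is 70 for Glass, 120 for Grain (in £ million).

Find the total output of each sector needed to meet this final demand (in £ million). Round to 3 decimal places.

I − A =
  [   0.70    -0.25]
  [  -0.25     0.75]
det(I−A) = (0.70)(0.75) − (-0.25)(-0.25) = 0.4625
adj(I−A) = [[0.75, 0.25], [0.25, 0.70]]
(I − A)⁻¹ = adj(I−A) / det(I−A) ≈
  [   1.6216     0.5405]
  [   0.5405     1.5135]
x = (I − A)⁻¹ d = adj(I−A)·d / det(I−A), with det(I−A) = 0.4625:
  x_1 = (0.75·70 + 0.25·120) / 0.4625 = 82.50 / 0.4625 ≈ 178.378
  x_2 = (0.25·70 + 0.70·120) / 0.4625 = 101.50 / 0.4625 ≈ 219.459

x_1 = 178.378, x_2 = 219.459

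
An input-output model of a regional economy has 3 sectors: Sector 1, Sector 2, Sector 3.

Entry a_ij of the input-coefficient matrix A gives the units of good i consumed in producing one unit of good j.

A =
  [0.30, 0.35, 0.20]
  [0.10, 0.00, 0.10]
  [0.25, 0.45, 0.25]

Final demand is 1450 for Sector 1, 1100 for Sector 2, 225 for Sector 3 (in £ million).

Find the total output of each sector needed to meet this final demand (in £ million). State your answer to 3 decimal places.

x_1 = 3661.765, x_2 = 1721.527, x_3 = 2553.504

I − A =
  [   0.70    -0.35    -0.20]
  [  -0.10     1.00    -0.10]
  [  -0.25    -0.45     0.75]
Cofactors of I−A, C_ij = (−1)^(i+j)·(minor ij) (rows/columns in the sector order above):
  C_11 = (1.00)(0.75) − (-0.10)(-0.45) = 0.7050
  C_12 = −[(-0.10)(0.75) − (-0.10)(-0.25)] = 0.1000
  C_13 = (-0.10)(-0.45) − (1.00)(-0.25) = 0.2950
  C_21 = −[(-0.35)(0.75) − (-0.20)(-0.45)] = 0.3525
  C_22 = (0.70)(0.75) − (-0.20)(-0.25) = 0.4750
  C_23 = −[(0.70)(-0.45) − (-0.35)(-0.25)] = 0.4025
  C_31 = (-0.35)(-0.10) − (-0.20)(1.00) = 0.2350
  C_32 = −[(0.70)(-0.10) − (-0.20)(-0.10)] = 0.0900
  C_33 = (0.70)(1.00) − (-0.35)(-0.10) = 0.6650
det(I−A) = Σ_j (I−A)_1j·C_1j = (0.70)(0.7050) + (-0.35)(0.1000) + (-0.20)(0.2950) = 0.3995
adj(I−A) = Cᵀ =
  [ 0.7050   0.3525   0.2350]
  [ 0.1000   0.4750   0.0900]
  [ 0.2950   0.4025   0.6650]
(I − A)⁻¹ = adj(I−A) / det(I−A) ≈
  [   1.7647     0.8824     0.5882]
  [   0.2503     1.1890     0.2253]
  [   0.7384     1.0075     1.6646]
x = (I − A)⁻¹ d = adj(I−A)·d / det(I−A), with det(I−A) = 0.3995:
  x_1 = (0.7050·1450 + 0.3525·1100 + 0.2350·225) / 0.3995 = 1462.875 / 0.3995 ≈ 3661.765
  x_2 = (0.1000·1450 + 0.4750·1100 + 0.0900·225) / 0.3995 = 687.75 / 0.3995 ≈ 1721.527
  x_3 = (0.2950·1450 + 0.4025·1100 + 0.6650·225) / 0.3995 = 1020.125 / 0.3995 ≈ 2553.504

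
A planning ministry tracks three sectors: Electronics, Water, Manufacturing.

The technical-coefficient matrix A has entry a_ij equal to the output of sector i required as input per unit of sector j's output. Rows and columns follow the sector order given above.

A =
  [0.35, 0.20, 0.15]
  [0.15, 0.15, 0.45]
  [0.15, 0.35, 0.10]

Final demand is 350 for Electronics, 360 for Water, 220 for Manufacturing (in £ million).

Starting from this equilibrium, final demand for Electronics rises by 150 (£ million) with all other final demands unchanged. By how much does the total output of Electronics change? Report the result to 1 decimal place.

I − A =
  [   0.65    -0.20    -0.15]
  [  -0.15     0.85    -0.45]
  [  -0.15    -0.35     0.90]
Cofactors of I−A, C_ij = (−1)^(i+j)·(minor ij) (rows/columns in the sector order above):
  C_11 = (0.85)(0.90) − (-0.45)(-0.35) = 0.6075
  C_12 = −[(-0.15)(0.90) − (-0.45)(-0.15)] = 0.2025
  C_13 = (-0.15)(-0.35) − (0.85)(-0.15) = 0.1800
  C_21 = −[(-0.20)(0.90) − (-0.15)(-0.35)] = 0.2325
  C_22 = (0.65)(0.90) − (-0.15)(-0.15) = 0.5625
  C_23 = −[(0.65)(-0.35) − (-0.20)(-0.15)] = 0.2575
  C_31 = (-0.20)(-0.45) − (-0.15)(0.85) = 0.2175
  C_32 = −[(0.65)(-0.45) − (-0.15)(-0.15)] = 0.3150
  C_33 = (0.65)(0.85) − (-0.20)(-0.15) = 0.5225
det(I−A) = Σ_j (I−A)_1j·C_1j = (0.65)(0.6075) + (-0.20)(0.2025) + (-0.15)(0.1800) = 0.327375
adj(I−A) = Cᵀ =
  [ 0.6075   0.2325   0.2175]
  [ 0.2025   0.5625   0.3150]
  [ 0.1800   0.2575   0.5225]
(I − A)⁻¹ = adj(I−A) / det(I−A) ≈
  [   1.8557     0.7102     0.6644]
  [   0.6186     1.7182     0.9622]
  [   0.5498     0.7866     1.5960]
Δx = (I − A)⁻¹ Δd with Δd having +150 in the Electronics component and 0 elsewhere.
So Δx_E = L_EE · (+150), where L_EE = adj(I−A)_EE / det(I−A) = 0.6075 / 0.327375.
Δx_E = 0.6075 × (+150) / 0.327375 = 91.125 / 0.327375 ≈ 278.4.

Δx_E = 278.4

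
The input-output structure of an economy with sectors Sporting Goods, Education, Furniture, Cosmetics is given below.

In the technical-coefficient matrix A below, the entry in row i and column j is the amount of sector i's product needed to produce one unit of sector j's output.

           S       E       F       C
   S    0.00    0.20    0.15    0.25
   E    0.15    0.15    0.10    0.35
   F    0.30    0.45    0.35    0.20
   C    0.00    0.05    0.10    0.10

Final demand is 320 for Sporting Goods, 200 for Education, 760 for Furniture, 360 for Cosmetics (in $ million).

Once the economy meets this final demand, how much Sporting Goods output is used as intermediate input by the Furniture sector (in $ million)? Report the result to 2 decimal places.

I − A =
  [   1.00    -0.20    -0.15    -0.25]
  [  -0.15     0.85    -0.10    -0.35]
  [  -0.30    -0.45     0.65    -0.20]
  [   0.00    -0.05    -0.10     0.90]
Compute the cofactors C_ij = (−1)^(i+j)·(3×3 minor ij) of I−A; the adjugate is their transpose:
adj(I−A) = Cᵀ =
  [ 0.411625   0.194625   0.159625   0.225500]
  [ 0.122250   0.517000   0.149000   0.268125]
  [ 0.286500   0.472750   0.718625   0.423125]
  [ 0.038625   0.081250   0.088125   0.433625]
det(I−A) = Σ_j (I−A)_1j·C_1j = (1.00)(0.411625) + (-0.20)(0.122250) + (-0.15)(0.286500) + (-0.25)(0.038625) = 0.33454375
(I − A)⁻¹ = adj(I−A) / det(I−A) ≈
  [   1.2304     0.5818     0.4771     0.6741]
  [   0.3654     1.5454     0.4454     0.8015]
  [   0.8564     1.4131     2.1481     1.2648]
  [   0.1155     0.2429     0.2634     1.2962]
First solve x = (I − A)⁻¹ d = adj(I−A)·d / det(I−A); in particular x_F = (0.286500·320 + 0.472750·200 + 0.718625·760 + 0.423125·360) / 0.33454375 = 884.71 / 0.33454375 ≈ 2644.5271.
Intermediate flow from S to F: z_SF = a_SF · x_F = 0.15 × 884.71 / 0.33454375 = 132.7065 / 0.33454375 ≈ 396.68.

z_SF = 396.68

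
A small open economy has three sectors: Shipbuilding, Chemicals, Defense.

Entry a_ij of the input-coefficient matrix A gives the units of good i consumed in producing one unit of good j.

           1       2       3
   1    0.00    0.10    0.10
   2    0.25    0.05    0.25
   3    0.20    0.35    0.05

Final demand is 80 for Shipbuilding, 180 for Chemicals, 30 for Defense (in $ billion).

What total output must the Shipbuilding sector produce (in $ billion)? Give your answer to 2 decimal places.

x_1 = 121.56

I − A =
  [   1.00    -0.10    -0.10]
  [  -0.25     0.95    -0.25]
  [  -0.20    -0.35     0.95]
Cofactors of I−A, C_ij = (−1)^(i+j)·(minor ij) (rows/columns in the sector order above):
  C_11 = (0.95)(0.95) − (-0.25)(-0.35) = 0.8150
  C_12 = −[(-0.25)(0.95) − (-0.25)(-0.20)] = 0.2875
  C_13 = (-0.25)(-0.35) − (0.95)(-0.20) = 0.2775
  C_21 = −[(-0.10)(0.95) − (-0.10)(-0.35)] = 0.1300
  C_22 = (1.00)(0.95) − (-0.10)(-0.20) = 0.9300
  C_23 = −[(1.00)(-0.35) − (-0.10)(-0.20)] = 0.3700
  C_31 = (-0.10)(-0.25) − (-0.10)(0.95) = 0.1200
  C_32 = −[(1.00)(-0.25) − (-0.10)(-0.25)] = 0.2750
  C_33 = (1.00)(0.95) − (-0.10)(-0.25) = 0.9250
det(I−A) = Σ_j (I−A)_1j·C_1j = (1.00)(0.8150) + (-0.10)(0.2875) + (-0.10)(0.2775) = 0.7585
adj(I−A) = Cᵀ =
  [ 0.8150   0.1300   0.1200]
  [ 0.2875   0.9300   0.2750]
  [ 0.2775   0.3700   0.9250]
(I − A)⁻¹ = adj(I−A) / det(I−A) ≈
  [   1.0745     0.1714     0.1582]
  [   0.3790     1.2261     0.3626]
  [   0.3659     0.4878     1.2195]
x = (I − A)⁻¹ d = adj(I−A)·d / det(I−A), with det(I−A) = 0.7585:
  x_1 = (0.8150·80 + 0.1300·180 + 0.1200·30) / 0.7585 = 92.20 / 0.7585 ≈ 121.56
  x_2 = (0.2875·80 + 0.9300·180 + 0.2750·30) / 0.7585 = 198.65 / 0.7585 ≈ 261.90
  x_3 = (0.2775·80 + 0.3700·180 + 0.9250·30) / 0.7585 = 116.55 / 0.7585 ≈ 153.66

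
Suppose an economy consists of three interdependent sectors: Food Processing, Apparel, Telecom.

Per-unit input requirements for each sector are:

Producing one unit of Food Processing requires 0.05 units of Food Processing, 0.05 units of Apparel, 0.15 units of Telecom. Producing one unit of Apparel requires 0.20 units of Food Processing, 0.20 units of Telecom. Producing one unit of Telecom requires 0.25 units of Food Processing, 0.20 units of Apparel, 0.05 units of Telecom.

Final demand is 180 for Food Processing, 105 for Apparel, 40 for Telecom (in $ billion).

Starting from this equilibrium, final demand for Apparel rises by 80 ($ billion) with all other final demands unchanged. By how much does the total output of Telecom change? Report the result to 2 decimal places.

Δx_T = 21.76

I − A =
  [   0.95    -0.20    -0.25]
  [  -0.05     1.00    -0.20]
  [  -0.15    -0.20     0.95]
Cofactors of I−A, C_ij = (−1)^(i+j)·(minor ij) (rows/columns in the sector order above):
  C_11 = (1.00)(0.95) − (-0.20)(-0.20) = 0.9100
  C_12 = −[(-0.05)(0.95) − (-0.20)(-0.15)] = 0.0775
  C_13 = (-0.05)(-0.20) − (1.00)(-0.15) = 0.1600
  C_21 = −[(-0.20)(0.95) − (-0.25)(-0.20)] = 0.2400
  C_22 = (0.95)(0.95) − (-0.25)(-0.15) = 0.8650
  C_23 = −[(0.95)(-0.20) − (-0.20)(-0.15)] = 0.2200
  C_31 = (-0.20)(-0.20) − (-0.25)(1.00) = 0.2900
  C_32 = −[(0.95)(-0.20) − (-0.25)(-0.05)] = 0.2025
  C_33 = (0.95)(1.00) − (-0.20)(-0.05) = 0.9400
det(I−A) = Σ_j (I−A)_1j·C_1j = (0.95)(0.9100) + (-0.20)(0.0775) + (-0.25)(0.1600) = 0.8090
adj(I−A) = Cᵀ =
  [ 0.9100   0.2400   0.2900]
  [ 0.0775   0.8650   0.2025]
  [ 0.1600   0.2200   0.9400]
(I − A)⁻¹ = adj(I−A) / det(I−A) ≈
  [   1.1248     0.2967     0.3585]
  [   0.0958     1.0692     0.2503]
  [   0.1978     0.2719     1.1619]
Δx = (I − A)⁻¹ Δd with Δd having +80 in the Apparel component and 0 elsewhere.
So Δx_T = L_TA · (+80), where L_TA = adj(I−A)_TA / det(I−A) = 0.2200 / 0.8090.
Δx_T = 0.2200 × (+80) / 0.8090 = 17.60 / 0.8090 ≈ 21.76.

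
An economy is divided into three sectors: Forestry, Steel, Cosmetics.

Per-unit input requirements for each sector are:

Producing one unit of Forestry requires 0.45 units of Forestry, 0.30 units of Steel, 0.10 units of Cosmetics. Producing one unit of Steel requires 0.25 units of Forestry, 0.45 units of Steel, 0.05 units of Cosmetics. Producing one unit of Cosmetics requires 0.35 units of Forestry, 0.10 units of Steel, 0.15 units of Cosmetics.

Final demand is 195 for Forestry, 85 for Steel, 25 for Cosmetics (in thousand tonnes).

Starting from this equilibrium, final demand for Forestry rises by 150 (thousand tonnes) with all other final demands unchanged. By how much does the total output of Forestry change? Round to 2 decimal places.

I − A =
  [   0.55    -0.25    -0.35]
  [  -0.30     0.55    -0.10]
  [  -0.10    -0.05     0.85]
Cofactors of I−A, C_ij = (−1)^(i+j)·(minor ij) (rows/columns in the sector order above):
  C_11 = (0.55)(0.85) − (-0.10)(-0.05) = 0.4625
  C_12 = −[(-0.30)(0.85) − (-0.10)(-0.10)] = 0.2650
  C_13 = (-0.30)(-0.05) − (0.55)(-0.10) = 0.0700
  C_21 = −[(-0.25)(0.85) − (-0.35)(-0.05)] = 0.2300
  C_22 = (0.55)(0.85) − (-0.35)(-0.10) = 0.4325
  C_23 = −[(0.55)(-0.05) − (-0.25)(-0.10)] = 0.0525
  C_31 = (-0.25)(-0.10) − (-0.35)(0.55) = 0.2175
  C_32 = −[(0.55)(-0.10) − (-0.35)(-0.30)] = 0.1600
  C_33 = (0.55)(0.55) − (-0.25)(-0.30) = 0.2275
det(I−A) = Σ_j (I−A)_1j·C_1j = (0.55)(0.4625) + (-0.25)(0.2650) + (-0.35)(0.0700) = 0.163625
adj(I−A) = Cᵀ =
  [ 0.4625   0.2300   0.2175]
  [ 0.2650   0.4325   0.1600]
  [ 0.0700   0.0525   0.2275]
(I − A)⁻¹ = adj(I−A) / det(I−A) ≈
  [   2.8266     1.4057     1.3293]
  [   1.6196     2.6432     0.9778]
  [   0.4278     0.3209     1.3904]
Δx = (I − A)⁻¹ Δd with Δd having +150 in the Forestry component and 0 elsewhere.
So Δx_1 = L_11 · (+150), where L_11 = adj(I−A)_11 / det(I−A) = 0.4625 / 0.163625.
Δx_1 = 0.4625 × (+150) / 0.163625 = 69.375 / 0.163625 ≈ 423.99.

Δx_1 = 423.99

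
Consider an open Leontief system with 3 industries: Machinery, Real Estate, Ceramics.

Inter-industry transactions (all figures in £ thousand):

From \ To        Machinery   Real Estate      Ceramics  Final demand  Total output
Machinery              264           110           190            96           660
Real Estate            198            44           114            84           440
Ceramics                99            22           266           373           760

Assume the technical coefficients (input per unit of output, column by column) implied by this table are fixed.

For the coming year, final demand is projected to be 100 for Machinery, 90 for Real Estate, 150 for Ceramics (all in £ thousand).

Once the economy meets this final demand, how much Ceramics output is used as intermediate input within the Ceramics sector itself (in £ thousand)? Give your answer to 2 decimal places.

Technical coefficients a_ij = z_ij / X_j:
  a_MM = 264/660 = 0.40, a_RM = 198/660 = 0.30, a_CM = 99/660 = 0.15
  a_MR = 110/440 = 0.25, a_RR = 44/440 = 0.10, a_CR = 22/440 = 0.05
  a_MC = 190/760 = 0.25, a_RC = 114/760 = 0.15, a_CC = 266/760 = 0.35
I − A =
  [   0.60    -0.25    -0.25]
  [  -0.30     0.90    -0.15]
  [  -0.15    -0.05     0.65]
Cofactors of I−A, C_ij = (−1)^(i+j)·(minor ij) (rows/columns in the sector order above):
  C_11 = (0.90)(0.65) − (-0.15)(-0.05) = 0.5775
  C_12 = −[(-0.30)(0.65) − (-0.15)(-0.15)] = 0.2175
  C_13 = (-0.30)(-0.05) − (0.90)(-0.15) = 0.1500
  C_21 = −[(-0.25)(0.65) − (-0.25)(-0.05)] = 0.1750
  C_22 = (0.60)(0.65) − (-0.25)(-0.15) = 0.3525
  C_23 = −[(0.60)(-0.05) − (-0.25)(-0.15)] = 0.0675
  C_31 = (-0.25)(-0.15) − (-0.25)(0.90) = 0.2625
  C_32 = −[(0.60)(-0.15) − (-0.25)(-0.30)] = 0.1650
  C_33 = (0.60)(0.90) − (-0.25)(-0.30) = 0.4650
det(I−A) = Σ_j (I−A)_1j·C_1j = (0.60)(0.5775) + (-0.25)(0.2175) + (-0.25)(0.1500) = 0.254625
adj(I−A) = Cᵀ =
  [ 0.5775   0.1750   0.2625]
  [ 0.2175   0.3525   0.1650]
  [ 0.1500   0.0675   0.4650]
(I − A)⁻¹ = adj(I−A) / det(I−A) ≈
  [   2.2680     0.6873     1.0309]
  [   0.8542     1.3844     0.6480]
  [   0.5891     0.2651     1.8262]
First solve x = (I − A)⁻¹ d = adj(I−A)·d / det(I−A); in particular x_C = (0.1500·100 + 0.0675·90 + 0.4650·150) / 0.254625 = 90.825 / 0.254625 ≈ 356.7010.
Intermediate flow from C to C: z_CC = a_CC · x_C = 0.35 × 90.825 / 0.254625 = 31.78875 / 0.254625 ≈ 124.85.

z_CC = 124.85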